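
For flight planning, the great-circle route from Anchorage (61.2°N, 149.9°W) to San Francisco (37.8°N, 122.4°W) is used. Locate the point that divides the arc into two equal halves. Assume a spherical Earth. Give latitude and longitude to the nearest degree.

≈ 50°N, 133°W

Write both endpoints as unit vectors p₁, p₂ with components (cos φ cos λ, cos φ sin λ, sin φ).
The central angle between the endpoints is δ = arccos(p₁·p₂) ≈ 0.506 rad (29.0°).
Interpolate at f = 1/2 with slerp weights a = sin((1−f)δ)/sin δ ≈ 0.516, b = sin(fδ)/sin δ ≈ 0.516.
p = a·p₁ + b·p₂ ≈ (-0.434, -0.469, 0.769); φ = arcsin(p_z) ≈ 50.27°, λ = atan2(p_y, p_x) ≈ -132.75°.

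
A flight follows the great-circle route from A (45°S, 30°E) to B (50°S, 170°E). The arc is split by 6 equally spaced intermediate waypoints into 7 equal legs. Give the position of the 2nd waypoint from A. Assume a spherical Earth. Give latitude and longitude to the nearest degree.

≈ (64°S, 52°E)

Convert each endpoint to a unit vector on the sphere (x = cos φ cos λ, y = cos φ sin λ, z = sin φ).
The central angle between the endpoints is δ = arccos(p₁·p₂) ≈ 1.376 rad (78.8°).
Interpolate at f = 2/7 with slerp weights a = sin((1−f)δ)/sin δ ≈ 0.848, b = sin(fδ)/sin δ ≈ 0.390.
p = a·p₁ + b·p₂ ≈ (0.272, 0.343, -0.899); φ = arcsin(p_z) ≈ -64.01°, λ = atan2(p_y, p_x) ≈ 51.60°.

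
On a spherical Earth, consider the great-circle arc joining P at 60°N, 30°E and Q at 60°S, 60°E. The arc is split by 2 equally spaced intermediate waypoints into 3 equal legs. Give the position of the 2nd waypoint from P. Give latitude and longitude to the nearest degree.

Convert each endpoint to a unit vector on the sphere (x = cos φ cos λ, y = cos φ sin λ, z = sin φ).
The central angle between the endpoints is δ = arccos(p₁·p₂) ≈ 2.134 rad (122.2°).
Interpolate at f = 2/3 with slerp weights a = sin((1−f)δ)/sin δ ≈ 0.772, b = sin(fδ)/sin δ ≈ 1.169.
p = a·p₁ + b·p₂ ≈ (0.626, 0.699, -0.344); φ = arcsin(p_z) ≈ -20.14°, λ = atan2(p_y, p_x) ≈ 48.14°.

≈ 20°S, 48°E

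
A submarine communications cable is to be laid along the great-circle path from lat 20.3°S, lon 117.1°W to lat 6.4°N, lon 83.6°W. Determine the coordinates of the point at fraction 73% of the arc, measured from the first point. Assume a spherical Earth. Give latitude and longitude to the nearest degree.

≈ lat 1°S, lon 92°W

From cos δ = sin φ₁ sin φ₂ + cos φ₁ cos φ₂ cos Δλ, the central angle is δ ≈ 0.740 rad (42.4°).
Interpolate at f = 0.73 with slerp weights a = sin((1−f)δ)/sin δ ≈ 0.294, b = sin(fδ)/sin δ ≈ 0.763.
p = a·p₁ + b·p₂ ≈ (-0.041, -0.999, -0.017); φ = arcsin(p_z) ≈ -0.98°, λ = atan2(p_y, p_x) ≈ -92.37°.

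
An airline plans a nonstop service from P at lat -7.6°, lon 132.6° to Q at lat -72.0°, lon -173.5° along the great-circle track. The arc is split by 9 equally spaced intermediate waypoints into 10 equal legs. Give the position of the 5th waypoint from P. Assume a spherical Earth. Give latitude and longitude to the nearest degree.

Convert each endpoint to a unit vector on the sphere (x = cos φ cos λ, y = cos φ sin λ, z = sin φ).
The central angle between the endpoints is δ = arccos(p₁·p₂) ≈ 1.260 rad (72.2°).
Interpolate at f = 5/10 with slerp weights a = sin((1−f)δ)/sin δ ≈ 0.619, b = sin(fδ)/sin δ ≈ 0.619.
p = a·p₁ + b·p₂ ≈ (-0.605, 0.430, -0.670); φ = arcsin(p_z) ≈ -42.08°, λ = atan2(p_y, p_x) ≈ 144.61°.

≈ lat -42°, lon 145°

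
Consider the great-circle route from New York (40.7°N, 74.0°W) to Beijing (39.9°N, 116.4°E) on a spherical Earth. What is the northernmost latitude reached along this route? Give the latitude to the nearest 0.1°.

The great circle lies in the plane with unit normal n̂ = (p₁ × p₂)/|p₁ × p₂|.
Here n̂_z ≈ -0.106; the vertex latitude is φ_max = arccos|n̂_z| ≈ 83.9°.
Check via Clairaut: cos φ_max = |cos φ₁| · sin C = cos(40.7°)·sin(8.1°) ≈ 0.106, again giving ≈ 83.9°.

≈ 83.9°N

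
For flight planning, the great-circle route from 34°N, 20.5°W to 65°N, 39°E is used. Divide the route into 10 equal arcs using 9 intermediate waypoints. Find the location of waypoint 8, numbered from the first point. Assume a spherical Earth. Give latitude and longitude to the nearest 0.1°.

Convert each endpoint to a unit vector on the sphere (x = cos φ cos λ, y = cos φ sin λ, z = sin φ).
The central angle between the endpoints is δ = arccos(p₁·p₂) ≈ 0.817 rad (46.8°).
Interpolate at f = 8/10 with slerp weights a = sin((1−f)δ)/sin δ ≈ 0.223, b = sin(fδ)/sin δ ≈ 0.834.
p = a·p₁ + b·p₂ ≈ (0.447, 0.157, 0.881); φ = arcsin(p_z) ≈ 61.71°, λ = atan2(p_y, p_x) ≈ 19.35°.

≈ 61.7°N, 19.3°E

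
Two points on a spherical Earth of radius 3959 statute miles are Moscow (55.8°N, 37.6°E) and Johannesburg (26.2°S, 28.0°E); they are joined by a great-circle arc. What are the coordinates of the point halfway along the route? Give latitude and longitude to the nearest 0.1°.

Write both endpoints as unit vectors p₁, p₂ with components (cos φ cos λ, cos φ sin λ, sin φ).
The central angle between the endpoints is δ = arccos(p₁·p₂) ≈ 1.438 rad (82.4°).
Interpolate at f = 1/2 with slerp weights a = sin((1−f)δ)/sin δ ≈ 0.665, b = sin(fδ)/sin δ ≈ 0.665.
p = a·p₁ + b·p₂ ≈ (0.822, 0.508, 0.256); φ = arcsin(p_z) ≈ 14.85°, λ = atan2(p_y, p_x) ≈ 31.70°.

≈ 14.8°N, 31.7°E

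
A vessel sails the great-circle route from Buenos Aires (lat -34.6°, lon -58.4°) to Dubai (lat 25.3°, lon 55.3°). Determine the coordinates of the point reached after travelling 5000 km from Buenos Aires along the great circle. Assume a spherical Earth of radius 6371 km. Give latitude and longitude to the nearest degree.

≈ lat -18°, lon -12°

Convert each endpoint to a unit vector on the sphere (x = cos φ cos λ, y = cos φ sin λ, z = sin φ).
The central angle between the endpoints is δ = arccos(p₁·p₂) ≈ 2.143 rad (122.8°). The total great-circle distance is δ·R ≈ 2.143 × 6371 ≈ 13655 km, so the target fraction is f = 5000/13655 ≈ 0.366.
Interpolate at f ≈ 0.366 with slerp weights a = sin((1−f)δ)/sin δ ≈ 1.163, b = sin(fδ)/sin δ ≈ 0.841.
p = a·p₁ + b·p₂ ≈ (0.934, -0.190, -0.301); φ = arcsin(p_z) ≈ -17.52°, λ = atan2(p_y, p_x) ≈ -11.52°.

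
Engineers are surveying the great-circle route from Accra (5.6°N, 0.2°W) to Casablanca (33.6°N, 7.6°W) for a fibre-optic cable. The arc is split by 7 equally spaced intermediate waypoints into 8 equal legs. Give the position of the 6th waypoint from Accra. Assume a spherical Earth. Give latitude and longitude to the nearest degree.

≈ (27°N, 5°W)

Write both endpoints as unit vectors p₁, p₂ with components (cos φ cos λ, cos φ sin λ, sin φ).
The central angle between the endpoints is δ = arccos(p₁·p₂) ≈ 0.503 rad (28.8°).
Interpolate at f = 6/8 with slerp weights a = sin((1−f)δ)/sin δ ≈ 0.260, b = sin(fδ)/sin δ ≈ 0.764.
p = a·p₁ + b·p₂ ≈ (0.890, -0.085, 0.448); φ = arcsin(p_z) ≈ 26.63°, λ = atan2(p_y, p_x) ≈ -5.46°.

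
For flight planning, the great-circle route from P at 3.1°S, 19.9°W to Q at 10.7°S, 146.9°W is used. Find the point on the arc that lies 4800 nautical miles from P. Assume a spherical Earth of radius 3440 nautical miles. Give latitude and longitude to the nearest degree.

≈ 16°S, 100°W

Convert each endpoint to a unit vector on the sphere (x = cos φ cos λ, y = cos φ sin λ, z = sin φ).
The central angle between the endpoints is δ = arccos(p₁·p₂) ≈ 2.190 rad (125.5°). The total great-circle distance is δ·R ≈ 2.190 × 3440 ≈ 7534 nmi, so the target fraction is f = 4800/7534 ≈ 0.637.
Interpolate at f ≈ 0.637 with slerp weights a = sin((1−f)δ)/sin δ ≈ 0.876, b = sin(fδ)/sin δ ≈ 1.209.
p = a·p₁ + b·p₂ ≈ (-0.172, -0.947, -0.272); φ = arcsin(p_z) ≈ -15.78°, λ = atan2(p_y, p_x) ≈ -100.32°.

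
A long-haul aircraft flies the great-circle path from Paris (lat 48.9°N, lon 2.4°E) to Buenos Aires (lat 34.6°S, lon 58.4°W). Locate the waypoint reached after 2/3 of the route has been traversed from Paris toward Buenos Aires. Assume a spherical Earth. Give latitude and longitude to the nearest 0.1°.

≈ lat 6.3°S, lon 39.7°W

From cos δ = sin φ₁ sin φ₂ + cos φ₁ cos φ₂ cos Δλ, the central angle is δ ≈ 1.735 rad (99.4°).
Interpolate at f = 2/3 with slerp weights a = sin((1−f)δ)/sin δ ≈ 0.554, b = sin(fδ)/sin δ ≈ 0.928.
p = a·p₁ + b·p₂ ≈ (0.764, -0.635, -0.109); φ = arcsin(p_z) ≈ -6.28°, λ = atan2(p_y, p_x) ≈ -39.74°.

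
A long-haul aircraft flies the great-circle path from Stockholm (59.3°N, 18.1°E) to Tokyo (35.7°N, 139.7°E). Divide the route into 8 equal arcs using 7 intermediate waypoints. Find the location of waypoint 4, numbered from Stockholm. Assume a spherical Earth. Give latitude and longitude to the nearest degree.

Convert each endpoint to a unit vector on the sphere (x = cos φ cos λ, y = cos φ sin λ, z = sin φ).
The central angle between the endpoints is δ = arccos(p₁·p₂) ≈ 1.282 rad (73.5°).
Interpolate at f = 4/8 with slerp weights a = sin((1−f)δ)/sin δ ≈ 0.624, b = sin(fδ)/sin δ ≈ 0.624.
p = a·p₁ + b·p₂ ≈ (-0.084, 0.427, 0.901); φ = arcsin(p_z) ≈ 64.23°, λ = atan2(p_y, p_x) ≈ 101.09°.

≈ 64°N, 101°E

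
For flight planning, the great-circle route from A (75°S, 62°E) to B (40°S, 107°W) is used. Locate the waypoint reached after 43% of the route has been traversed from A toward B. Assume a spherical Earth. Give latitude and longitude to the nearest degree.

≈ (77°S, 99°W)

Convert each endpoint to a unit vector on the sphere (x = cos φ cos λ, y = cos φ sin λ, z = sin φ).
The central angle between the endpoints is δ = arccos(p₁·p₂) ≈ 1.130 rad (64.8°).
Interpolate at f = 0.43 with slerp weights a = sin((1−f)δ)/sin δ ≈ 0.664, b = sin(fδ)/sin δ ≈ 0.516.
p = a·p₁ + b·p₂ ≈ (-0.035, -0.227, -0.973); φ = arcsin(p_z) ≈ -76.75°, λ = atan2(p_y, p_x) ≈ -98.78°.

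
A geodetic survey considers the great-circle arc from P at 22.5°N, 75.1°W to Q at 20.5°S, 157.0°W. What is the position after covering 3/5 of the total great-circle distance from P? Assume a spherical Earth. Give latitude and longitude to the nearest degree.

Write both endpoints as unit vectors p₁, p₂ with components (cos φ cos λ, cos φ sin λ, sin φ).
The central angle between the endpoints is δ = arccos(p₁·p₂) ≈ 1.583 rad (90.7°).
Interpolate at f = 3/5 with slerp weights a = sin((1−f)δ)/sin δ ≈ 0.592, b = sin(fδ)/sin δ ≈ 0.813.
p = a·p₁ + b·p₂ ≈ (-0.561, -0.826, -0.058); φ = arcsin(p_z) ≈ -3.35°, λ = atan2(p_y, p_x) ≈ -124.17°.

≈ 3°S, 124°W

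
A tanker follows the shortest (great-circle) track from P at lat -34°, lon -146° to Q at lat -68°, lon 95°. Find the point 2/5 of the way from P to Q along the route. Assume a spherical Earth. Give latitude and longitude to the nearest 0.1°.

≈ lat -58.6°, lon -164.1°

From cos δ = sin φ₁ sin φ₂ + cos φ₁ cos φ₂ cos Δλ, the central angle is δ ≈ 1.194 rad (68.4°).
Interpolate at f = 2/5 with slerp weights a = sin((1−f)δ)/sin δ ≈ 0.706, b = sin(fδ)/sin δ ≈ 0.494.
p = a·p₁ + b·p₂ ≈ (-0.502, -0.143, -0.853); φ = arcsin(p_z) ≈ -58.57°, λ = atan2(p_y, p_x) ≈ -164.09°.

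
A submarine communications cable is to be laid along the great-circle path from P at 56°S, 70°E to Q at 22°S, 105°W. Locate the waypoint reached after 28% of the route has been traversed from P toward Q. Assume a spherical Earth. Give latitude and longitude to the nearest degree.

Convert each endpoint to a unit vector on the sphere (x = cos φ cos λ, y = cos φ sin λ, z = sin φ).
The central angle between the endpoints is δ = arccos(p₁·p₂) ≈ 1.778 rad (101.9°).
Interpolate at f = 0.28 with slerp weights a = sin((1−f)δ)/sin δ ≈ 0.979, b = sin(fδ)/sin δ ≈ 0.488.
p = a·p₁ + b·p₂ ≈ (0.070, 0.077, -0.995); φ = arcsin(p_z) ≈ -84.00°, λ = atan2(p_y, p_x) ≈ 47.82°.

≈ 84°S, 48°E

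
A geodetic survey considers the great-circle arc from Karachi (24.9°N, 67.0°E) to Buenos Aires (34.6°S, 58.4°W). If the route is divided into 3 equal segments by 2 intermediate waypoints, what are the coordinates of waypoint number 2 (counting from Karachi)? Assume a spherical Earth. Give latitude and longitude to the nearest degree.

Convert each endpoint to a unit vector on the sphere (x = cos φ cos λ, y = cos φ sin λ, z = sin φ).
The central angle between the endpoints is δ = arccos(p₁·p₂) ≈ 2.307 rad (132.2°).
Interpolate at f = 2/3 with slerp weights a = sin((1−f)δ)/sin δ ≈ 0.939, b = sin(fδ)/sin δ ≈ 1.349.
p = a·p₁ + b·p₂ ≈ (0.914, -0.162, -0.371); φ = arcsin(p_z) ≈ -21.76°, λ = atan2(p_y, p_x) ≈ -10.05°.

≈ (22°S, 10°W)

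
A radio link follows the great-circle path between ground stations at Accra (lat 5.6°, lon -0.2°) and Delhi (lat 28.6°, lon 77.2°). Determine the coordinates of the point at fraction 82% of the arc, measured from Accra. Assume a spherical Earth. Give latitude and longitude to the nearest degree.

≈ lat 27°, lon 62°

From cos δ = sin φ₁ sin φ₂ + cos φ₁ cos φ₂ cos Δλ, the central angle is δ ≈ 1.331 rad (76.3°).
Interpolate at f = 0.82 with slerp weights a = sin((1−f)δ)/sin δ ≈ 0.244, b = sin(fδ)/sin δ ≈ 0.913.
p = a·p₁ + b·p₂ ≈ (0.421, 0.781, 0.461); φ = arcsin(p_z) ≈ 27.46°, λ = atan2(p_y, p_x) ≈ 61.69°.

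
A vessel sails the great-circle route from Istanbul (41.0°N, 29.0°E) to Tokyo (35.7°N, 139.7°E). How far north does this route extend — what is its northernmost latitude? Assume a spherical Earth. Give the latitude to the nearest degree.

≈ 54°N

The great circle lies in the plane with unit normal n̂ = (p₁ × p₂)/|p₁ × p₂|.
Here n̂_z ≈ +0.581; the vertex latitude is φ_max = arccos|n̂_z| ≈ 54.5°.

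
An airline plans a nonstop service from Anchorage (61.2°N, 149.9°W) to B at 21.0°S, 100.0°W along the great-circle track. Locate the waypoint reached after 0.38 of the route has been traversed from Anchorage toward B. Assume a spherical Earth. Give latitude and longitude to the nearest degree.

≈ 32°N, 121°W

The haversine formula gives a central angle δ ≈ 1.595 rad (91.4°) between the endpoints.
Interpolate at f = 0.38 with slerp weights a = sin((1−f)δ)/sin δ ≈ 0.836, b = sin(fδ)/sin δ ≈ 0.570.
p = a·p₁ + b·p₂ ≈ (-0.441, -0.726, 0.528); φ = arcsin(p_z) ≈ 31.88°, λ = atan2(p_y, p_x) ≈ -121.26°.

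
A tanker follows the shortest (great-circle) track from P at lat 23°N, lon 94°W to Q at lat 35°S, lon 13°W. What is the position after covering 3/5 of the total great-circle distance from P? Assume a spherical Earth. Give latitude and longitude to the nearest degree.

Convert each endpoint to a unit vector on the sphere (x = cos φ cos λ, y = cos φ sin λ, z = sin φ).
The central angle between the endpoints is δ = arccos(p₁·p₂) ≈ 1.677 rad (96.1°).
Interpolate at f = 3/5 with slerp weights a = sin((1−f)δ)/sin δ ≈ 0.625, b = sin(fδ)/sin δ ≈ 0.850.
p = a·p₁ + b·p₂ ≈ (0.638, -0.731, -0.243); φ = arcsin(p_z) ≈ -14.07°, λ = atan2(p_y, p_x) ≈ -48.87°.

≈ lat 14°S, lon 49°W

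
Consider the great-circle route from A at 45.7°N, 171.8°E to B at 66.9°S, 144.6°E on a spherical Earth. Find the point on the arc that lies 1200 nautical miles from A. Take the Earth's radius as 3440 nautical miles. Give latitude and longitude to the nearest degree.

Convert each endpoint to a unit vector on the sphere (x = cos φ cos λ, y = cos φ sin λ, z = sin φ).
The central angle between the endpoints is δ = arccos(p₁·p₂) ≈ 1.998 rad (114.5°). The total great-circle distance is δ·R ≈ 1.998 × 3440 ≈ 6874 nmi, so the target fraction is f = 1200/6874 ≈ 0.175.
Interpolate at f ≈ 0.175 with slerp weights a = sin((1−f)δ)/sin δ ≈ 1.095, b = sin(fδ)/sin δ ≈ 0.376.
p = a·p₁ + b·p₂ ≈ (-0.877, 0.194, 0.439); φ = arcsin(p_z) ≈ 26.01°, λ = atan2(p_y, p_x) ≈ 167.50°.

≈ 26°N, 168°E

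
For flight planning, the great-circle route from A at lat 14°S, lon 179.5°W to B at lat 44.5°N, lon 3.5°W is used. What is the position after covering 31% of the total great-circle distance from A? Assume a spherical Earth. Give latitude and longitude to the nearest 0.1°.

The haversine formula gives a central angle δ ≈ 2.606 rad (149.3°) between the endpoints.
Interpolate at f = 0.31 with slerp weights a = sin((1−f)δ)/sin δ ≈ 1.909, b = sin(fδ)/sin δ ≈ 1.416.
p = a·p₁ + b·p₂ ≈ (-0.844, -0.078, 0.531); φ = arcsin(p_z) ≈ 32.06°, λ = atan2(p_y, p_x) ≈ -174.73°.

≈ lat 32.1°N, lon 174.7°W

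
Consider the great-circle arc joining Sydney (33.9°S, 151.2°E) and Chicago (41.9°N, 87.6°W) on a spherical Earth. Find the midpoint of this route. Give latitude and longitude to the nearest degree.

≈ (8°N, 154°W)

Write both endpoints as unit vectors p₁, p₂ with components (cos φ cos λ, cos φ sin λ, sin φ).
The central angle between the endpoints is δ = arccos(p₁·p₂) ≈ 2.336 rad (133.8°).
Interpolate at f = 1/2 with slerp weights a = sin((1−f)δ)/sin δ ≈ 1.275, b = sin(fδ)/sin δ ≈ 1.275.
p = a·p₁ + b·p₂ ≈ (-0.888, -0.438, 0.140); φ = arcsin(p_z) ≈ 8.07°, λ = atan2(p_y, p_x) ≈ -153.72°.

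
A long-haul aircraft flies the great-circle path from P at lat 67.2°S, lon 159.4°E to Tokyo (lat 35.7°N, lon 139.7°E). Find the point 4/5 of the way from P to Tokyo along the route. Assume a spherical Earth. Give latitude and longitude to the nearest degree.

≈ lat 15°N, lon 143°E

Write both endpoints as unit vectors p₁, p₂ with components (cos φ cos λ, cos φ sin λ, sin φ).
The central angle between the endpoints is δ = arccos(p₁·p₂) ≈ 1.815 rad (104.0°).
Interpolate at f = 4/5 with slerp weights a = sin((1−f)δ)/sin δ ≈ 0.366, b = sin(fδ)/sin δ ≈ 1.023.
p = a·p₁ + b·p₂ ≈ (-0.766, 0.587, 0.260); φ = arcsin(p_z) ≈ 15.06°, λ = atan2(p_y, p_x) ≈ 142.54°.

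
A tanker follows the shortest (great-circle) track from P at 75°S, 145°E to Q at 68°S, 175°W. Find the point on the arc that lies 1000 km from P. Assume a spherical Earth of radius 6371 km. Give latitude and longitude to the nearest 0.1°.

The haversine formula gives a central angle δ ≈ 0.246 rad (14.1°) between the endpoints. The total great-circle distance is δ·R ≈ 0.246 × 6371 ≈ 1568 km, so the target fraction is f = 1000/1568 ≈ 0.638.
Interpolate at f ≈ 0.638 with slerp weights a = sin((1−f)δ)/sin δ ≈ 0.365, b = sin(fδ)/sin δ ≈ 0.642.
p = a·p₁ + b·p₂ ≈ (-0.317, 0.033, -0.948); φ = arcsin(p_z) ≈ -71.42°, λ = atan2(p_y, p_x) ≈ 174.00°.

≈ 71.4°S, 174.0°E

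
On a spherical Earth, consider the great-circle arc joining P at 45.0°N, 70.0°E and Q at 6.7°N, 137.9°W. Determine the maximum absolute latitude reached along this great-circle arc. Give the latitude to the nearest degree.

≈ 67°N

The great circle lies in the plane with unit normal n̂ = (p₁ × p₂)/|p₁ × p₂|.
Here n̂_z ≈ +0.390; the vertex latitude is φ_max = arccos|n̂_z| ≈ 67.1°.
Check via Clairaut: cos φ_max = |cos φ₁| · sin C = cos(45.0°)·sin(33.5°) ≈ 0.390, again giving ≈ 67.1°.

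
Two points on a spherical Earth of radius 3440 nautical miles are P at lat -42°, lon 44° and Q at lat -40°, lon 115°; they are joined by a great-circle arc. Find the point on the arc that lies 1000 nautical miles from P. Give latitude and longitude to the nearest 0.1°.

≈ lat -46.5°, lon 66.5°

Write both endpoints as unit vectors p₁, p₂ with components (cos φ cos λ, cos φ sin λ, sin φ).
The central angle between the endpoints is δ = arccos(p₁·p₂) ≈ 0.908 rad (52.0°). The total great-circle distance is δ·R ≈ 0.908 × 3440 ≈ 3123 nmi, so the target fraction is f = 1000/3123 ≈ 0.320.
Interpolate at f ≈ 0.320 with slerp weights a = sin((1−f)δ)/sin δ ≈ 0.734, b = sin(fδ)/sin δ ≈ 0.364.
p = a·p₁ + b·p₂ ≈ (0.275, 0.632, -0.725); φ = arcsin(p_z) ≈ -46.47°, λ = atan2(p_y, p_x) ≈ 66.49°.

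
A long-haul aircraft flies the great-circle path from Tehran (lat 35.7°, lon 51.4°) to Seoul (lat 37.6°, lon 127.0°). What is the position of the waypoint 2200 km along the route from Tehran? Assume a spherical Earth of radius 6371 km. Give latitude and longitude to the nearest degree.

≈ lat 42°, lon 76°

Convert each endpoint to a unit vector on the sphere (x = cos φ cos λ, y = cos φ sin λ, z = sin φ).
The central angle between the endpoints is δ = arccos(p₁·p₂) ≈ 1.029 rad (58.9°). The total great-circle distance is δ·R ≈ 1.029 × 6371 ≈ 6553 km, so the target fraction is f = 2200/6553 ≈ 0.336.
Interpolate at f ≈ 0.336 with slerp weights a = sin((1−f)δ)/sin δ ≈ 0.737, b = sin(fδ)/sin δ ≈ 0.395.
p = a·p₁ + b·p₂ ≈ (0.185, 0.718, 0.671); φ = arcsin(p_z) ≈ 42.16°, λ = atan2(p_y, p_x) ≈ 75.55°.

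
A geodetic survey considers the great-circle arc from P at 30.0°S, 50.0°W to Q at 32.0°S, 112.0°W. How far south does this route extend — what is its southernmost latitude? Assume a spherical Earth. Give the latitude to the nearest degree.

≈ 35°S

The great circle lies in the plane with unit normal n̂ = (p₁ × p₂)/|p₁ × p₂|.
Here n̂_z ≈ -0.818; the vertex latitude is φ_max = arccos|n̂_z| ≈ 35.1°.
Check via Clairaut: cos φ_max = |cos φ₁| · sin C = cos(30.0°)·sin(109.1°) ≈ 0.818, again giving ≈ 35.1°.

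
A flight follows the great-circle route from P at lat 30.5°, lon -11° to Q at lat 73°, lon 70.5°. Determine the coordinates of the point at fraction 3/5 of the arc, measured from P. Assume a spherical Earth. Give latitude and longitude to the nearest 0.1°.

Write both endpoints as unit vectors p₁, p₂ with components (cos φ cos λ, cos φ sin λ, sin φ).
The central angle between the endpoints is δ = arccos(p₁·p₂) ≈ 1.021 rad (58.5°).
Interpolate at f = 3/5 with slerp weights a = sin((1−f)δ)/sin δ ≈ 0.466, b = sin(fδ)/sin δ ≈ 0.674.
p = a·p₁ + b·p₂ ≈ (0.460, 0.109, 0.881); φ = arcsin(p_z) ≈ 61.80°, λ = atan2(p_y, p_x) ≈ 13.37°.

≈ lat 61.8°, lon 13.4°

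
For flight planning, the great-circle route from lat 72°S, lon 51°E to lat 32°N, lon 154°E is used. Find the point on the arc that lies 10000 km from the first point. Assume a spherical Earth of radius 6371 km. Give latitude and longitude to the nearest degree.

≈ lat 0°N, lon 142°E

Write both endpoints as unit vectors p₁, p₂ with components (cos φ cos λ, cos φ sin λ, sin φ).
The central angle between the endpoints is δ = arccos(p₁·p₂) ≈ 2.169 rad (124.3°). The total great-circle distance is δ·R ≈ 2.169 × 6371 ≈ 13817 km, so the target fraction is f = 10000/13817 ≈ 0.724.
Interpolate at f ≈ 0.724 with slerp weights a = sin((1−f)δ)/sin δ ≈ 0.682, b = sin(fδ)/sin δ ≈ 1.210.
p = a·p₁ + b·p₂ ≈ (-0.790, 0.614, -0.008); φ = arcsin(p_z) ≈ -0.44°, λ = atan2(p_y, p_x) ≈ 142.14°.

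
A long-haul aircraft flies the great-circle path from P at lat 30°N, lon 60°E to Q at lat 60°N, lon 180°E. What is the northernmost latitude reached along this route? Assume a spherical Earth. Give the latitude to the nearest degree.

≈ 67°N

The great circle lies in the plane with unit normal n̂ = (p₁ × p₂)/|p₁ × p₂|.
Here n̂_z ≈ +0.384; the vertex latitude is φ_max = arccos|n̂_z| ≈ 67.4°.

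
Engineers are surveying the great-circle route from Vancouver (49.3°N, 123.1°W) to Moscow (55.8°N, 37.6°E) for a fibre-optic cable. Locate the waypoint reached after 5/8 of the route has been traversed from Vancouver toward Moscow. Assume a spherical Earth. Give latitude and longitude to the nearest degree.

≈ 81°N, 2°W

The haversine formula gives a central angle δ ≈ 1.286 rad (73.7°) between the endpoints.
Interpolate at f = 5/8 with slerp weights a = sin((1−f)δ)/sin δ ≈ 0.483, b = sin(fδ)/sin δ ≈ 0.750.
p = a·p₁ + b·p₂ ≈ (0.162, -0.007, 0.987); φ = arcsin(p_z) ≈ 80.67°, λ = atan2(p_y, p_x) ≈ -2.37°.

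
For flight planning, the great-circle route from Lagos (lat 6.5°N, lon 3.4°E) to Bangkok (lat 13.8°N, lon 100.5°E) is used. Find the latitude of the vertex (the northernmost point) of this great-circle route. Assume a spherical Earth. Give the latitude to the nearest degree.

The great circle lies in the plane with unit normal n̂ = (p₁ × p₂)/|p₁ × p₂|.
Here n̂_z ≈ +0.962; the vertex latitude is φ_max = arccos|n̂_z| ≈ 15.9°.
Check via Clairaut: cos φ_max = |cos φ₁| · sin C = cos(6.5°)·sin(75.4°) ≈ 0.962, again giving ≈ 15.9°.

≈ 16°N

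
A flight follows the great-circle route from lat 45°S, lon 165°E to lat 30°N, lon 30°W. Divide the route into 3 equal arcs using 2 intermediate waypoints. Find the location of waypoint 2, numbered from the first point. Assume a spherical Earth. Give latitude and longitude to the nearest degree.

≈ lat 16°S, lon 58°W

From cos δ = sin φ₁ sin φ₂ + cos φ₁ cos φ₂ cos Δλ, the central angle is δ ≈ 2.809 rad (160.9°).
Interpolate at f = 2/3 with slerp weights a = sin((1−f)δ)/sin δ ≈ 2.463, b = sin(fδ)/sin δ ≈ 2.921.
p = a·p₁ + b·p₂ ≈ (0.508, -0.814, -0.281); φ = arcsin(p_z) ≈ -16.35°, λ = atan2(p_y, p_x) ≈ -58.02°.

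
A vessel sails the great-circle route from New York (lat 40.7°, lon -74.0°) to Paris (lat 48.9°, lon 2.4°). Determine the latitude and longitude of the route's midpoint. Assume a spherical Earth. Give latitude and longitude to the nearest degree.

≈ lat 52°, lon -39°

The haversine formula gives a central angle δ ≈ 0.917 rad (52.5°) between the endpoints.
Interpolate at f = 1/2 with slerp weights a = sin((1−f)δ)/sin δ ≈ 0.558, b = sin(fδ)/sin δ ≈ 0.558.
p = a·p₁ + b·p₂ ≈ (0.483, -0.391, 0.784); φ = arcsin(p_z) ≈ 51.60°, λ = atan2(p_y, p_x) ≈ -39.01°.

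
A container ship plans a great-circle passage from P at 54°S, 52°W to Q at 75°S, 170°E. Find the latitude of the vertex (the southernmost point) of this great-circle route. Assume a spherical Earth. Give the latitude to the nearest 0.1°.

≈ 82.1°S

The great circle lies in the plane with unit normal n̂ = (p₁ × p₂)/|p₁ × p₂|.
Here n̂_z ≈ -0.137; the vertex latitude is φ_max = arccos|n̂_z| ≈ 82.1°.
Check via Clairaut: cos φ_max = |cos φ₁| · sin C = cos(54.0°)·sin(166.5°) ≈ 0.137, again giving ≈ 82.1°.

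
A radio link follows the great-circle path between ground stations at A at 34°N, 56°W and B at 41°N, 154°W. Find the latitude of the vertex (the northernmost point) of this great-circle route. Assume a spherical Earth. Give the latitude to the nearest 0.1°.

≈ 49.8°N

The great circle lies in the plane with unit normal n̂ = (p₁ × p₂)/|p₁ × p₂|.
Here n̂_z ≈ -0.645; the vertex latitude is φ_max = arccos|n̂_z| ≈ 49.8°.
Check via Clairaut: cos φ_max = |cos φ₁| · sin C = cos(34.0°)·sin(51.1°) ≈ 0.645, again giving ≈ 49.8°.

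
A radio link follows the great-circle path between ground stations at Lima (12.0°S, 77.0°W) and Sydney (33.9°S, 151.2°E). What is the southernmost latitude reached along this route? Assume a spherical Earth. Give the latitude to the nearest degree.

≈ 48°S

The great circle lies in the plane with unit normal n̂ = (p₁ × p₂)/|p₁ × p₂|.
Here n̂_z ≈ -0.669; the vertex latitude is φ_max = arccos|n̂_z| ≈ 48.0°.
Check via Clairaut: cos φ_max = |cos φ₁| · sin C = cos(12.0°)·sin(136.9°) ≈ 0.669, again giving ≈ 48.0°.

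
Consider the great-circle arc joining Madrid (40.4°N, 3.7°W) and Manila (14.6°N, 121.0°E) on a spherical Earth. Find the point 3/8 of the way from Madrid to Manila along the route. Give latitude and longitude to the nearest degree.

Write both endpoints as unit vectors p₁, p₂ with components (cos φ cos λ, cos φ sin λ, sin φ).
The central angle between the endpoints is δ = arccos(p₁·p₂) ≈ 1.830 rad (104.8°).
Interpolate at f = 3/8 with slerp weights a = sin((1−f)δ)/sin δ ≈ 0.942, b = sin(fδ)/sin δ ≈ 0.655.
p = a·p₁ + b·p₂ ≈ (0.389, 0.497, 0.775); φ = arcsin(p_z) ≈ 50.85°, λ = atan2(p_y, p_x) ≈ 51.98°.

≈ (51°N, 52°E)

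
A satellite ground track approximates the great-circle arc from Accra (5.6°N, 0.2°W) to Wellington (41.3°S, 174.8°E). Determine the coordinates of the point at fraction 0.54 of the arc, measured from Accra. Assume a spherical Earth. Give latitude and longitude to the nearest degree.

≈ 71°S, 19°E

Write both endpoints as unit vectors p₁, p₂ with components (cos φ cos λ, cos φ sin λ, sin φ).
The central angle between the endpoints is δ = arccos(p₁·p₂) ≈ 2.514 rad (144.0°).
Interpolate at f = 0.54 with slerp weights a = sin((1−f)δ)/sin δ ≈ 1.558, b = sin(fδ)/sin δ ≈ 1.664.
p = a·p₁ + b·p₂ ≈ (0.306, 0.108, -0.946); φ = arcsin(p_z) ≈ -71.07°, λ = atan2(p_y, p_x) ≈ 19.42°.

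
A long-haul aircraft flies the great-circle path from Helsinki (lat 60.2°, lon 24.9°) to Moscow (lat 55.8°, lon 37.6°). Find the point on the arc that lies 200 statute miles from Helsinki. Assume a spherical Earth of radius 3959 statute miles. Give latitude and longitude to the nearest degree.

Convert each endpoint to a unit vector on the sphere (x = cos φ cos λ, y = cos φ sin λ, z = sin φ).
The central angle between the endpoints is δ = arccos(p₁·p₂) ≈ 0.140 rad (8.0°). The total great-circle distance is δ·R ≈ 0.140 × 3959 ≈ 554 mi, so the target fraction is f = 200/554 ≈ 0.361.
Interpolate at f ≈ 0.361 with slerp weights a = sin((1−f)δ)/sin δ ≈ 0.640, b = sin(fδ)/sin δ ≈ 0.362.
p = a·p₁ + b·p₂ ≈ (0.450, 0.258, 0.855); φ = arcsin(p_z) ≈ 58.76°, λ = atan2(p_y, p_x) ≈ 29.85°.

≈ lat 59°, lon 30°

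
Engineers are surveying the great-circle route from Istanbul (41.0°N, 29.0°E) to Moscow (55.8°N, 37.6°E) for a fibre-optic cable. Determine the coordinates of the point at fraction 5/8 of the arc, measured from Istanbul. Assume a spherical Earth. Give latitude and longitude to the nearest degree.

≈ (50°N, 34°E)

Write both endpoints as unit vectors p₁, p₂ with components (cos φ cos λ, cos φ sin λ, sin φ).
The central angle between the endpoints is δ = arccos(p₁·p₂) ≈ 0.276 rad (15.8°).
Interpolate at f = 5/8 with slerp weights a = sin((1−f)δ)/sin δ ≈ 0.379, b = sin(fδ)/sin δ ≈ 0.630.
p = a·p₁ + b·p₂ ≈ (0.531, 0.355, 0.770); φ = arcsin(p_z) ≈ 50.33°, λ = atan2(p_y, p_x) ≈ 33.76°.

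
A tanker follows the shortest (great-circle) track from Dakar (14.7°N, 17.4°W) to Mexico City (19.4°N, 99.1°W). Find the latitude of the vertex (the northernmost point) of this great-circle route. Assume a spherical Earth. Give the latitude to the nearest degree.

≈ 22°N

The great circle lies in the plane with unit normal n̂ = (p₁ × p₂)/|p₁ × p₂|.
Here n̂_z ≈ -0.925; the vertex latitude is φ_max = arccos|n̂_z| ≈ 22.4°.
Check via Clairaut: cos φ_max = |cos φ₁| · sin C = cos(14.7°)·sin(72.9°) ≈ 0.925, again giving ≈ 22.4°.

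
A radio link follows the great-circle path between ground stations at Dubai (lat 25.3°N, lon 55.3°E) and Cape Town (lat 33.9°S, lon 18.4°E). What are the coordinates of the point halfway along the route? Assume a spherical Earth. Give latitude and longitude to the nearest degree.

The haversine formula gives a central angle δ ≈ 1.201 rad (68.8°) between the endpoints.
Interpolate at f = 1/2 with slerp weights a = sin((1−f)δ)/sin δ ≈ 0.606, b = sin(fδ)/sin δ ≈ 0.606.
p = a·p₁ + b·p₂ ≈ (0.789, 0.609, -0.079); φ = arcsin(p_z) ≈ -4.53°, λ = atan2(p_y, p_x) ≈ 37.67°.

≈ lat 5°S, lon 38°E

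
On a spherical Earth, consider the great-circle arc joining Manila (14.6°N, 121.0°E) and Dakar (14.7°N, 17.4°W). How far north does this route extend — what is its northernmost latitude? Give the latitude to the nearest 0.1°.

≈ 36.4°N

The great circle lies in the plane with unit normal n̂ = (p₁ × p₂)/|p₁ × p₂|.
Here n̂_z ≈ -0.805; the vertex latitude is φ_max = arccos|n̂_z| ≈ 36.4°.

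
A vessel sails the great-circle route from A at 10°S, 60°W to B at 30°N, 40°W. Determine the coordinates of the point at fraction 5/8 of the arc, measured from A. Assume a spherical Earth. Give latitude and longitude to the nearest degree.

Write both endpoints as unit vectors p₁, p₂ with components (cos φ cos λ, cos φ sin λ, sin φ).
The central angle between the endpoints is δ = arccos(p₁·p₂) ≈ 0.775 rad (44.4°).
Interpolate at f = 5/8 with slerp weights a = sin((1−f)δ)/sin δ ≈ 0.409, b = sin(fδ)/sin δ ≈ 0.665.
p = a·p₁ + b·p₂ ≈ (0.643, -0.720, 0.262); φ = arcsin(p_z) ≈ 15.17°, λ = atan2(p_y, p_x) ≈ -48.22°.

≈ 15°N, 48°W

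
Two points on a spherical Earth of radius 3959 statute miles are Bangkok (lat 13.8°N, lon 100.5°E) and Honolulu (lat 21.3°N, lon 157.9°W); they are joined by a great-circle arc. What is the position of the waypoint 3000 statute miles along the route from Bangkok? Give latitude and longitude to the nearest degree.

Convert each endpoint to a unit vector on the sphere (x = cos φ cos λ, y = cos φ sin λ, z = sin φ).
The central angle between the endpoints is δ = arccos(p₁·p₂) ≈ 1.666 rad (95.5°). The total great-circle distance is δ·R ≈ 1.666 × 3959 ≈ 6597 mi, so the target fraction is f = 3000/6597 ≈ 0.455.
Interpolate at f ≈ 0.455 with slerp weights a = sin((1−f)δ)/sin δ ≈ 0.792, b = sin(fδ)/sin δ ≈ 0.690.
p = a·p₁ + b·p₂ ≈ (-0.736, 0.514, 0.440); φ = arcsin(p_z) ≈ 26.09°, λ = atan2(p_y, p_x) ≈ 145.06°.

≈ lat 26°N, lon 145°E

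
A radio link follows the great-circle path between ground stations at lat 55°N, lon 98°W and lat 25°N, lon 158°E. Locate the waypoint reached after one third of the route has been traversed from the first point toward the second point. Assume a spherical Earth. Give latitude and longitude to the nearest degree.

≈ lat 58°N, lon 145°W

From cos δ = sin φ₁ sin φ₂ + cos φ₁ cos φ₂ cos Δλ, the central angle is δ ≈ 1.349 rad (77.3°).
Interpolate at f = 1/3 with slerp weights a = sin((1−f)δ)/sin δ ≈ 0.802, b = sin(fδ)/sin δ ≈ 0.445.
p = a·p₁ + b·p₂ ≈ (-0.438, -0.305, 0.846); φ = arcsin(p_z) ≈ 57.74°, λ = atan2(p_y, p_x) ≈ -145.21°.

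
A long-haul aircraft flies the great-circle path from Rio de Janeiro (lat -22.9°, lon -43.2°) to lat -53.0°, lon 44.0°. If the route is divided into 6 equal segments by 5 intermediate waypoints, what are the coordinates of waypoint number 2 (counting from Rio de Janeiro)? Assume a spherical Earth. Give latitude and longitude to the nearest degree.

The haversine formula gives a central angle δ ≈ 1.226 rad (70.3°) between the endpoints.
Interpolate at f = 2/6 with slerp weights a = sin((1−f)δ)/sin δ ≈ 0.775, b = sin(fδ)/sin δ ≈ 0.422.
p = a·p₁ + b·p₂ ≈ (0.703, -0.312, -0.639); φ = arcsin(p_z) ≈ -39.70°, λ = atan2(p_y, p_x) ≈ -23.94°.

≈ lat -40°, lon -24°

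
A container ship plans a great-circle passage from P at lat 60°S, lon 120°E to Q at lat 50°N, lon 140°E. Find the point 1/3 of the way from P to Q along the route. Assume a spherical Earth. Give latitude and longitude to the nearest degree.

From cos δ = sin φ₁ sin φ₂ + cos φ₁ cos φ₂ cos Δλ, the central angle is δ ≈ 1.941 rad (111.2°).
Interpolate at f = 1/3 with slerp weights a = sin((1−f)δ)/sin δ ≈ 1.032, b = sin(fδ)/sin δ ≈ 0.646.
p = a·p₁ + b·p₂ ≈ (-0.576, 0.714, -0.398); φ = arcsin(p_z) ≈ -23.47°, λ = atan2(p_y, p_x) ≈ 128.91°.

≈ lat 23°S, lon 129°E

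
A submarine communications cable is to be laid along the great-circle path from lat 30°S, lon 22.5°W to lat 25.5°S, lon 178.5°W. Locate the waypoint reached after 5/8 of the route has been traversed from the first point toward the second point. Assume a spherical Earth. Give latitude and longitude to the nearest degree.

≈ lat 63°S, lon 140°W

Convert each endpoint to a unit vector on the sphere (x = cos φ cos λ, y = cos φ sin λ, z = sin φ).
The central angle between the endpoints is δ = arccos(p₁·p₂) ≈ 2.093 rad (119.9°).
Interpolate at f = 5/8 with slerp weights a = sin((1−f)δ)/sin δ ≈ 0.815, b = sin(fδ)/sin δ ≈ 1.114.
p = a·p₁ + b·p₂ ≈ (-0.353, -0.297, -0.887); φ = arcsin(p_z) ≈ -62.55°, λ = atan2(p_y, p_x) ≈ -139.96°.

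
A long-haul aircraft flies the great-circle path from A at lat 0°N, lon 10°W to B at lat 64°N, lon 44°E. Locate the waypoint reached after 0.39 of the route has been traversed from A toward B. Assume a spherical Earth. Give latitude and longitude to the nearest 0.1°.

≈ lat 27.1°N, lon 1.6°E

The haversine formula gives a central angle δ ≈ 1.310 rad (75.1°) between the endpoints.
Interpolate at f = 0.39 with slerp weights a = sin((1−f)δ)/sin δ ≈ 0.742, b = sin(fδ)/sin δ ≈ 0.506.
p = a·p₁ + b·p₂ ≈ (0.890, 0.025, 0.455); φ = arcsin(p_z) ≈ 27.06°, λ = atan2(p_y, p_x) ≈ 1.63°.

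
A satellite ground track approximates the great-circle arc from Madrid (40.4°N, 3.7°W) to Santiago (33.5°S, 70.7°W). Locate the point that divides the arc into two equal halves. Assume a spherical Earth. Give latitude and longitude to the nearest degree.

≈ (4°N, 39°W)

Convert each endpoint to a unit vector on the sphere (x = cos φ cos λ, y = cos φ sin λ, z = sin φ).
The central angle between the endpoints is δ = arccos(p₁·p₂) ≈ 1.681 rad (96.3°).
Interpolate at f = 1/2 with slerp weights a = sin((1−f)δ)/sin δ ≈ 0.749, b = sin(fδ)/sin δ ≈ 0.749.
p = a·p₁ + b·p₂ ≈ (0.776, -0.627, 0.072); φ = arcsin(p_z) ≈ 4.13°, λ = atan2(p_y, p_x) ≈ -38.92°.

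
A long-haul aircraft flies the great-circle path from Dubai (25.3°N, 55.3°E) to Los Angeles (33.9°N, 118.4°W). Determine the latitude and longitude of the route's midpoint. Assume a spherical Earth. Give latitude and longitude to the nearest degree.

The haversine formula gives a central angle δ ≈ 2.103 rad (120.5°) between the endpoints.
Interpolate at f = 1/2 with slerp weights a = sin((1−f)δ)/sin δ ≈ 1.008, b = sin(fδ)/sin δ ≈ 1.008.
p = a·p₁ + b·p₂ ≈ (0.121, 0.013, 0.993); φ = arcsin(p_z) ≈ 83.02°, λ = atan2(p_y, p_x) ≈ 6.27°.

≈ 83°N, 6°E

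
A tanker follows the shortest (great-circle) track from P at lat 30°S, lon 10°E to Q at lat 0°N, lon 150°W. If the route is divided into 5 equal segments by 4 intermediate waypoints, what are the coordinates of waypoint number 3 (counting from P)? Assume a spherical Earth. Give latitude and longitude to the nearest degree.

≈ lat 47°S, lon 111°W

Write both endpoints as unit vectors p₁, p₂ with components (cos φ cos λ, cos φ sin λ, sin φ).
The central angle between the endpoints is δ = arccos(p₁·p₂) ≈ 2.521 rad (144.5°).
Interpolate at f = 3/5 with slerp weights a = sin((1−f)δ)/sin δ ≈ 1.456, b = sin(fδ)/sin δ ≈ 1.718.
p = a·p₁ + b·p₂ ≈ (-0.246, -0.640, -0.728); φ = arcsin(p_z) ≈ -46.71°, λ = atan2(p_y, p_x) ≈ -111.03°.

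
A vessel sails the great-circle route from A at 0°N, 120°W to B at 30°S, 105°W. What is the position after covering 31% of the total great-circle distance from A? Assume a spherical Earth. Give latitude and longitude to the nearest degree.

Write both endpoints as unit vectors p₁, p₂ with components (cos φ cos λ, cos φ sin λ, sin φ).
The central angle between the endpoints is δ = arccos(p₁·p₂) ≈ 0.580 rad (33.2°).
Interpolate at f = 0.31 with slerp weights a = sin((1−f)δ)/sin δ ≈ 0.711, b = sin(fδ)/sin δ ≈ 0.326.
p = a·p₁ + b·p₂ ≈ (-0.429, -0.889, -0.163); φ = arcsin(p_z) ≈ -9.39°, λ = atan2(p_y, p_x) ≈ -115.75°.

≈ 9°S, 116°W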